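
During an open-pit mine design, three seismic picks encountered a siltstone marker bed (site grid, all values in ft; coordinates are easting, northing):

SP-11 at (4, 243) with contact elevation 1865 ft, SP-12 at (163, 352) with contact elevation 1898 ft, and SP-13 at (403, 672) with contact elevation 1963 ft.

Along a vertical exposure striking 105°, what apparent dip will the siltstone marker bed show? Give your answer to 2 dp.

6.31°

Two edge vectors: SP-11→SP-12 = (159, 109, 33), SP-11→SP-13 = (399, 429, 98).
Normal n = (SP-11→SP-12) × (SP-11→SP-13) = (-3475, -2415, 24720).
So ∂z/∂easting = −n_x/n_z = 0.14057 and ∂z/∂northing = −n_y/n_z = 0.09769.
Unit vector along 105° is (sin 105°, cos 105°) = (0.9659, -0.2588).
Slope in that direction = a·(0.9659) + b·(-0.2588) = 0.11050.
Apparent dip = arctan|0.11050| = 6.31° (true dip is 9.7°, so apparent ≤ true as expected).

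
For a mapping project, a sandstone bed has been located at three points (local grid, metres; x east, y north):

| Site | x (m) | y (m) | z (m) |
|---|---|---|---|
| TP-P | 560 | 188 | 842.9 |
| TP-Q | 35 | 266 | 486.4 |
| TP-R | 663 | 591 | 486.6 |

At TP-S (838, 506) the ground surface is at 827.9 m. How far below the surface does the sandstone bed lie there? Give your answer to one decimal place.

Let the plane be z = a·x + b·y + c.
TP-Q−TP-P: −525a + 78b = −356.5;  TP-R−TP-P: 103a + 403b = −356.3.
Solving gives a = 0.52766, b = −1.01898.
Then c = 842.9 − a·560 − b·188 = 738.98.
At (838, 506): z_contact = 442.18 − 515.60 + 738.98 = 665.55 m.
Depth below ground = 827.9 − 665.55 = 162.3 m.

162.3 m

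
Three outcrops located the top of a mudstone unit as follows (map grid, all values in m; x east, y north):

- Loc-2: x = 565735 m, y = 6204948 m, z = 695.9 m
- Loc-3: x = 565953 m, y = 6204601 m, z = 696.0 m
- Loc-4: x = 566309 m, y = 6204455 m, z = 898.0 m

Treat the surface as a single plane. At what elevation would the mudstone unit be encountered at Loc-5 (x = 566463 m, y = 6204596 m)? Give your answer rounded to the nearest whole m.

1083 m

Let the plane be z = a·x + b·y + c.
Loc-3−Loc-2: 218a − 347b = 0.1;  Loc-4−Loc-2: 574a − 493b = 202.1.
Solving gives a = 0.76419131, b = 0.47980895.
Then c = 695.9 − a·565735 − b·6204948 = −3408823.46.
At (566463, 6204596): z = 432886.1 + 2977020.7 − 3408823.46 = 1083.3 m.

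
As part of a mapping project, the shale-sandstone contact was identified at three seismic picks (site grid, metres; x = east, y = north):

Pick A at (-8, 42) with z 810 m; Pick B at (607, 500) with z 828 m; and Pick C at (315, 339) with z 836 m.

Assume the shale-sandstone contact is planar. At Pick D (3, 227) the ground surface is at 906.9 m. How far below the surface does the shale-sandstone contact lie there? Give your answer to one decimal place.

Two edge vectors: Pick A→Pick B = (615, 458, 18), Pick A→Pick C = (323, 297, 26).
Normal n = (Pick A→Pick B) × (Pick A→Pick C) = (6562, -10176, 34721).
So ∂z/∂x = −n_x/n_z = −0.18899 and ∂z/∂y = −n_y/n_z = 0.29308.
Intercept c from Pick A: 810 − 1.51 − 12.31 = 796.18.
At (3, 227): z_contact = −0.57 + 66.53 + 796.18 = 862.14 m.
Depth below ground = 906.9 − 862.14 = 44.8 m.

44.8 m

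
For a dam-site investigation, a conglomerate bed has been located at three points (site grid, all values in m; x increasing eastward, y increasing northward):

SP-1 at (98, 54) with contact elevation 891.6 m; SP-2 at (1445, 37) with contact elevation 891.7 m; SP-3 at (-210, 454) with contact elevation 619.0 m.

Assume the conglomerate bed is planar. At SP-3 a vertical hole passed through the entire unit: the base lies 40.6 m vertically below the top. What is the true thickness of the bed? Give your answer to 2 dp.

33.45 m

Two edge vectors: SP-1→SP-2 = (1347, -17, 0.1), SP-1→SP-3 = (-308, 400, -272.6).
Normal n = (SP-1→SP-2) × (SP-1→SP-3) = (4594.2, 367161.4, 533564).
So ∂z/∂x = −n_x/n_z = −0.00861 and ∂z/∂y = −n_y/n_z = −0.68813.
|∇z| = √(a²+b²) = 0.68818, so dip δ = arctan(0.68818) = 34.54°.
True thickness = vertical thickness × cos δ = 40.6 × cos 34.54° = 33.45 m.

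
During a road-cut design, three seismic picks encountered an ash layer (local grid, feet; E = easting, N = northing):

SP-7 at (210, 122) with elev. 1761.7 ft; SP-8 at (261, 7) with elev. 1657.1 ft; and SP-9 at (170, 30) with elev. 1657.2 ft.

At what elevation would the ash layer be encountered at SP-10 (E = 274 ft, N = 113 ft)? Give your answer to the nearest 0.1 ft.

Two edge vectors: SP-7→SP-8 = (51, -115, -104.6), SP-7→SP-9 = (-40, -92, -104.5).
Normal n = (SP-7→SP-8) × (SP-7→SP-9) = (2394.3, 9513.5, -9292).
So ∂z/∂E = −n_x/n_z = 0.25767 and ∂z/∂N = −n_y/n_z = 1.02384.
Intercept c from SP-7: 1761.7 − 54.11 − 124.91 = 1582.68.
At (274, 113): z = 70.6 + 115.7 + 1582.68 = 1769.0 ft.

1769.0 ft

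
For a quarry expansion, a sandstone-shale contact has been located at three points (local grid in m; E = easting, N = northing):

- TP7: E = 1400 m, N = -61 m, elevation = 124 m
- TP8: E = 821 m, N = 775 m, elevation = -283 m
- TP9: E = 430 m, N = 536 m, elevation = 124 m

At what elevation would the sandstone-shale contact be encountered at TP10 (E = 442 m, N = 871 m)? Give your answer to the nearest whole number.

Two edge vectors: TP7→TP8 = (-579, 836, -407), TP7→TP9 = (-970, 597, 0).
Normal n = (TP7→TP8) × (TP7→TP9) = (242979, 394790, 465257).
So ∂z/∂E = −n_x/n_z = −0.52225 and ∂z/∂N = −n_y/n_z = −0.84854.
Intercept c from TP7: 124 + 731.15 − 51.76 = 803.38.
At (442, 871): z = −230.8 − 739.1 + 803.38 = -166.5 m.

-167 m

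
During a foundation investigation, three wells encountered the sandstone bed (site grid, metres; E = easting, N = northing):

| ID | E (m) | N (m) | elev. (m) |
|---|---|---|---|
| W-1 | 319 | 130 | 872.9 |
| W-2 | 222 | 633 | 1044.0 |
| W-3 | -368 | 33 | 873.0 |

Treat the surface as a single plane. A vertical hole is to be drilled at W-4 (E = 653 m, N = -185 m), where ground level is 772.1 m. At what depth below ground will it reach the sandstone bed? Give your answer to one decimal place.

19.2 m

Let the plane be z = a·E + b·N + c.
W-2−W-1: −97a + 503b = 171.1;  W-3−W-1: −687a − 97b = 0.1.
Solving gives a = −0.04690, b = 0.33112.
Then c = 872.9 − a·319 − b·130 = 844.82.
At (653, -185): z_contact = −30.62 − 61.26 + 844.82 = 752.94 m.
Depth below ground = 772.1 − 752.94 = 19.2 m.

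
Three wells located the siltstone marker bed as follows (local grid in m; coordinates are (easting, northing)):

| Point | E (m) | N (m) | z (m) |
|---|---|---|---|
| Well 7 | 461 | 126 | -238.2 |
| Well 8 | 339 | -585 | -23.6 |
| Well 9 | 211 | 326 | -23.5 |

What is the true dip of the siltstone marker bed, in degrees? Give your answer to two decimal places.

Let the plane be z = a·E + b·N + c.
Well 8−Well 7: −122a − 711b = 214.6;  Well 9−Well 7: −250a + 200b = 214.7.
Solving gives a = −0.96746, b = −0.13582.
Gradient magnitude |∇z| = √(a² + b²) = √(0.93598 + 0.01845) = 0.97695.
True dip = arctan(0.97695) = 44.33°, dipping toward E (azimuth ≈ 082°).

44.33°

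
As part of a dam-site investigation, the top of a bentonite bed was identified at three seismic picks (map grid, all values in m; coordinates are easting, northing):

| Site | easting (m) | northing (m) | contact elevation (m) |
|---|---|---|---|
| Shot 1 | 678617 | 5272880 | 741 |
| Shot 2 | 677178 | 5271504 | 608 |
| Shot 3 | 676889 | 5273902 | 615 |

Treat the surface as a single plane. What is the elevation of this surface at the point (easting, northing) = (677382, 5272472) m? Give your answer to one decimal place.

Let the plane be z = a·easting + b·northing + c.
Shot 2−Shot 1: −1439a − 1376b = −133;  Shot 3−Shot 1: −1728a + 1022b = −126.
Solving gives a = 0.080371875, b = 0.012605284.
Then c = 741 − a·678617 − b·5272880 = −120266.87.
At (677382, 5272472): z = 54442.5 + 66461.0 − 120266.87 = 636.6 m.

636.6 m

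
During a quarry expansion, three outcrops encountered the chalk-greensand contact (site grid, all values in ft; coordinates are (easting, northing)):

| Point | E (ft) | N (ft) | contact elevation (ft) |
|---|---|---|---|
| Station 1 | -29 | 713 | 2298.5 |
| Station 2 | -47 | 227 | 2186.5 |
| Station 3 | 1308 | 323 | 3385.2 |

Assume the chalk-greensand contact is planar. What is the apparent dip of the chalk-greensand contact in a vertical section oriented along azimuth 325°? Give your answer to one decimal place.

Let the plane be z = a·E + b·N + c.
Station 2−Station 1: −18a − 486b = −112;  Station 3−Station 1: 1337a − 390b = 1086.7.
Solving gives a = 0.87061, b = 0.19821.
Unit vector along 325° is (sin 325°, cos 325°) = (-0.5736, 0.8192).
Slope in that direction = a·(-0.5736) + b·(0.8192) = −0.33700.
Apparent dip = arctan|0.33700| = 18.6° (true dip is 41.8°, so apparent ≤ true as expected).

18.6°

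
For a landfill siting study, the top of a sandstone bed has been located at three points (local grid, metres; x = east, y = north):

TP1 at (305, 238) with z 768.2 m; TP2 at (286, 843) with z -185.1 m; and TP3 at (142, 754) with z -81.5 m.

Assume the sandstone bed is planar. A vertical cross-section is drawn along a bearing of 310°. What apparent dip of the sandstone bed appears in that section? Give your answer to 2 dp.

50.17°

Let the plane be z = a·x + b·y + c.
TP2−TP1: −19a + 605b = −953.3;  TP3−TP1: −163a + 516b = −849.7.
Solving gives a = 0.24958, b = −1.56786.
Unit vector along 310° is (sin 310°, cos 310°) = (-0.7660, 0.6428).
Slope in that direction = a·(-0.7660) + b·(0.6428) = −1.19900.
Apparent dip = arctan|1.19900| = 50.17° (true dip is 57.8°, so apparent ≤ true as expected).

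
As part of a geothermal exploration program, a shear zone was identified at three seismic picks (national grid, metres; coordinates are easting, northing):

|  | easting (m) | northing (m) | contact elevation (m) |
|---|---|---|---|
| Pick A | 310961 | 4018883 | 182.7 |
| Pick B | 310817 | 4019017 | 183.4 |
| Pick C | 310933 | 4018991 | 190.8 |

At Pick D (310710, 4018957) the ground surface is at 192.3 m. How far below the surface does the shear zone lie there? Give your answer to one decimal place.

23.9 m

Two edge vectors: Pick A→Pick B = (-144, 134, 0.7), Pick A→Pick C = (-28, 108, 8.1).
Normal n = (Pick A→Pick B) × (Pick A→Pick C) = (1009.8, 1146.8, -11800).
So ∂z/∂easting = −n_x/n_z = 0.085576271 and ∂z/∂northing = −n_y/n_z = 0.097186441.
Intercept c from Pick A: 182.7 − 26610.88 − 390580.93 = −417009.12.
At (310710, 4018957): z_contact = 26589.40 + 390588.13 − 417009.12 = 168.41 m.
Depth below ground = 192.3 − 168.41 = 23.9 m.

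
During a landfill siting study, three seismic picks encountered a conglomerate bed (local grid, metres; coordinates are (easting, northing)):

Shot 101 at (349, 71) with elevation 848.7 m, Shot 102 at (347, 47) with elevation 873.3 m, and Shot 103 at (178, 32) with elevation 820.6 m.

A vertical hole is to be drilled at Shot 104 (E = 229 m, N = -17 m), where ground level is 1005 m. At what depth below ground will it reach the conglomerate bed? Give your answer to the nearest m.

112 m

Two edge vectors: Shot 101→Shot 102 = (-2, -24, 24.6), Shot 101→Shot 103 = (-171, -39, -28.1).
Normal n = (Shot 101→Shot 102) × (Shot 101→Shot 103) = (1633.8, -4262.8, -4026).
So ∂z/∂E = −n_x/n_z = 0.40581 and ∂z/∂N = −n_y/n_z = −1.05882.
Intercept c from Shot 101: 848.7 − 141.63 + 75.18 = 782.25.
At (229, -17): z_contact = 92.9 + 18.0 + 782.25 = 893.2 m.
Depth below ground = 1005 − 893.2 = 112 m.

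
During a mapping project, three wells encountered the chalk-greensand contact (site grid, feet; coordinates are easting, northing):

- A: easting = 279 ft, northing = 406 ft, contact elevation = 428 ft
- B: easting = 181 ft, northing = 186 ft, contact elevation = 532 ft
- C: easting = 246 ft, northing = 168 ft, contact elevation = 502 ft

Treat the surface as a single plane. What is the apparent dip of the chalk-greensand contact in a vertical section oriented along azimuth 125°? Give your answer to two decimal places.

16.47°

Let the plane be z = a·easting + b·northing + c.
B−A: −98a − 220b = 104;  C−A: −33a − 238b = 74.
Solving gives a = −0.52739, b = −0.23780.
Unit vector along 125° is (sin 125°, cos 125°) = (0.8192, -0.5736).
Slope in that direction = a·(0.8192) + b·(-0.5736) = −0.29562.
Apparent dip = arctan|0.29562| = 16.47° (true dip is 30.1°, so apparent ≤ true as expected).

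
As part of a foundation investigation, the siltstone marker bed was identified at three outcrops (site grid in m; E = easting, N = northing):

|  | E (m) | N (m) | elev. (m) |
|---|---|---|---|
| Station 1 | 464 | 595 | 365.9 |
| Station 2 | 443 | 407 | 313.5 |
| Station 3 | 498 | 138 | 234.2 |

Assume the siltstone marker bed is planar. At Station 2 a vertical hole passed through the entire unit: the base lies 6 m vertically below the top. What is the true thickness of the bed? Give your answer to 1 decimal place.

5.8 m

Two edge vectors: Station 1→Station 2 = (-21, -188, -52.4), Station 1→Station 3 = (34, -457, -131.7).
Normal n = (Station 1→Station 2) × (Station 1→Station 3) = (812.8, -4547.3, 15989).
So ∂z/∂E = −n_x/n_z = −0.05083 and ∂z/∂N = −n_y/n_z = 0.28440.
|∇z| = √(a²+b²) = 0.28891, so dip δ = arctan(0.28891) = 16.11°.
True thickness = vertical thickness × cos δ = 6 × cos 16.11° = 5.8 m.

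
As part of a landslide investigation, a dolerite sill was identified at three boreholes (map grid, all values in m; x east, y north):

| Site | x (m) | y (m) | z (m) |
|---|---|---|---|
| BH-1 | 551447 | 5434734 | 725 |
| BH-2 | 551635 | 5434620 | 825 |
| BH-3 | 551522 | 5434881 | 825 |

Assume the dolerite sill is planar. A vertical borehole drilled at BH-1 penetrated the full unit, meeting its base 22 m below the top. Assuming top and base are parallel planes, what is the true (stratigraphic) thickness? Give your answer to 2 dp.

Let the plane be z = a·x + b·y + c.
BH-2−BH-1: 188a − 114b = 100;  BH-3−BH-1: 75a + 147b = 100.
Solving gives a = 0.72127, b = 0.31228.
|∇z| = √(a²+b²) = 0.78597, so dip δ = arctan(0.78597) = 38.17°.
True thickness = vertical thickness × cos δ = 22 × cos 38.17° = 17.30 m.

17.30 m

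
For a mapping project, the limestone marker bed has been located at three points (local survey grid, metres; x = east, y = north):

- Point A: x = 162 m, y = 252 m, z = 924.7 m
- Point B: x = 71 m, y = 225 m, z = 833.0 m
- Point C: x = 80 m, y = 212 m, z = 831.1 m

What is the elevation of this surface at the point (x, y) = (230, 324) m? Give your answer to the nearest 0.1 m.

1029.5 m

Let the plane be z = a·x + b·y + c.
Point B−Point A: −91a − 27b = −91.7;  Point C−Point A: −82a − 40b = −93.6.
Solving gives a = 0.80000, b = 0.70000.
Then c = 924.7 − a·162 − b·252 = 618.70.
At (230, 324): z = 184.0 + 226.8 + 618.70 = 1029.5 m.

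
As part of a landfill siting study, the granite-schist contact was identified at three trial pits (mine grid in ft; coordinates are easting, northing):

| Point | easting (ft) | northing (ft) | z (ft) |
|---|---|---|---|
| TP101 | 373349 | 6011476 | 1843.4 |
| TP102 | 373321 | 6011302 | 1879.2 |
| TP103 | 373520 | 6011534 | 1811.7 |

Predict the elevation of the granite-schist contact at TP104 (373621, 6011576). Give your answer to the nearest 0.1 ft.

1791.5 ft

Let the plane be z = a·easting + b·northing + c.
TP102−TP101: −28a − 174b = 35.8;  TP103−TP101: 171a + 58b = −31.7.
Solving gives a = −0.122268041, b = −0.186071809.
Then c = 1843.4 − a·373349 − b·6011476 = 1166058.27.
At (373621, 6011576): z = −45681.9 − 1118584.8 + 1166058.27 = 1791.5 ft.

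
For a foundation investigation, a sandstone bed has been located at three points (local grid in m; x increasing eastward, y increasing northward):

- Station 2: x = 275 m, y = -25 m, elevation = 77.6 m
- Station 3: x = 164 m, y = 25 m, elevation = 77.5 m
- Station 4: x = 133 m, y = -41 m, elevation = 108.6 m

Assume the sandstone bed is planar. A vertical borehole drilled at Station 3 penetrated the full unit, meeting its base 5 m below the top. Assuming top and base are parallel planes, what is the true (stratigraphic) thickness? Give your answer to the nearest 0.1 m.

Two edge vectors: Station 2→Station 3 = (-111, 50, -0.1), Station 2→Station 4 = (-142, -16, 31).
Normal n = (Station 2→Station 3) × (Station 2→Station 4) = (1548.4, 3455.2, 8876).
So ∂z/∂x = −n_x/n_z = −0.17445 and ∂z/∂y = −n_y/n_z = −0.38927.
|∇z| = √(a²+b²) = 0.42658, so dip δ = arctan(0.42658) = 23.10°.
True thickness = vertical thickness × cos δ = 5 × cos 23.10° = 4.6 m.

4.6 m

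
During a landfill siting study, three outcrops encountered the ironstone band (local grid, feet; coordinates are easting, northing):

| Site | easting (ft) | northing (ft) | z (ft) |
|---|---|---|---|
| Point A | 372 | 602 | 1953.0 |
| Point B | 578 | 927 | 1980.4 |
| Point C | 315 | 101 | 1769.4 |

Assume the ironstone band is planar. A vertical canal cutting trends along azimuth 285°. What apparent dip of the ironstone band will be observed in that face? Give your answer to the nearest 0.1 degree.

Let the plane be z = a·easting + b·northing + c.
Point B−Point A: 206a + 325b = 27.4;  Point C−Point A: −57a − 501b = −183.6.
Solving gives a = −0.54254, b = 0.42819.
Unit vector along 285° is (sin 285°, cos 285°) = (-0.9659, 0.2588).
Slope in that direction = a·(-0.9659) + b·(0.2588) = 0.63488.
Apparent dip = arctan|0.63488| = 32.4° (true dip is 34.7°, so apparent ≤ true as expected).

32.4°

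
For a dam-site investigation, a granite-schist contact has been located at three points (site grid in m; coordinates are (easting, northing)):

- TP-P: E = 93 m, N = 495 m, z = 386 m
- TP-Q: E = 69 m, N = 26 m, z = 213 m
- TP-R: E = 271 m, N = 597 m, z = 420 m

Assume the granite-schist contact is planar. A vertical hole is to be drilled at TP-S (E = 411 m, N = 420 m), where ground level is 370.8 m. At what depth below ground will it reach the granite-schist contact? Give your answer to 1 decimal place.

Let the plane be z = a·E + b·N + c.
TP-Q−TP-P: −24a − 469b = −173;  TP-R−TP-P: 178a + 102b = 34.
Solving gives a = −0.02098, b = 0.36994.
Then c = 386 − a·93 − b·495 = 204.83.
At (411, 420): z_contact = −8.62 + 155.38 + 204.83 = 351.58 m.
Depth below ground = 370.8 − 351.58 = 19.2 m.

19.2 m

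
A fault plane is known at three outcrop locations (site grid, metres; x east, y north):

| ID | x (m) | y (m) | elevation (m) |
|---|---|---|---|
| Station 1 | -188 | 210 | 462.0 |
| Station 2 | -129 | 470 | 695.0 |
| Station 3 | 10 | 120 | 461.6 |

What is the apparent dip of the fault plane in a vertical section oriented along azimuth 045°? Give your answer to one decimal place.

39.8°

Two edge vectors: Station 1→Station 2 = (59, 260, 233), Station 1→Station 3 = (198, -90, -0.4).
Normal n = (Station 1→Station 2) × (Station 1→Station 3) = (20866, 46157.6, -56790).
So ∂z/∂x = −n_x/n_z = 0.36742 and ∂z/∂y = −n_y/n_z = 0.81278.
Unit vector along 045° is (sin 45°, cos 45°) = (0.7071, 0.7071).
Slope in that direction = a·(0.7071) + b·(0.7071) = 0.83453.
Apparent dip = arctan|0.83453| = 39.8° (true dip is 41.7°, so apparent ≤ true as expected).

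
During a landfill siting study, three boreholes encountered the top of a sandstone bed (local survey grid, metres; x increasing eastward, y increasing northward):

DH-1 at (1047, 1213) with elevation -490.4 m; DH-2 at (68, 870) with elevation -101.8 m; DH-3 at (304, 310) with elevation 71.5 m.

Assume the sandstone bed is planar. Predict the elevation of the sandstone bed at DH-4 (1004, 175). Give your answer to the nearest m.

Two edge vectors: DH-1→DH-2 = (-979, -343, 388.6), DH-1→DH-3 = (-743, -903, 561.9).
Normal n = (DH-1→DH-2) × (DH-1→DH-3) = (158174.1, 261370.3, 629188).
So ∂z/∂x = −n_x/n_z = −0.25139 and ∂z/∂y = −n_y/n_z = −0.41541.
Intercept c from DH-1: -490.4 + 263.21 + 503.89 = 276.70.
At (1004, 175): z = −252.4 − 72.7 + 276.70 = -48.4 m.

-48 m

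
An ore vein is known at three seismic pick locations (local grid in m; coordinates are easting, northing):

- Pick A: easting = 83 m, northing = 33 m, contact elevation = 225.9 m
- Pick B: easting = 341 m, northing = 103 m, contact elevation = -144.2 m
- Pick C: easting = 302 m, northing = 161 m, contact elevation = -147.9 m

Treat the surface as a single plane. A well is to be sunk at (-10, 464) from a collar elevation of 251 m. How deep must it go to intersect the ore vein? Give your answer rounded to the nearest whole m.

288 m

Let the plane be z = a·easting + b·northing + c.
Pick B−Pick A: 258a + 70b = −370.1;  Pick C−Pick A: 219a + 128b = −373.8.
Solving gives a = −1.19853, b = −0.86970.
Then c = 225.9 − a·83 − b·33 = 354.08.
At (-10, 464): z_contact = 12.0 − 403.5 + 354.08 = -37.5 m.
Depth below ground = 251 − (-37.5) = 288 m.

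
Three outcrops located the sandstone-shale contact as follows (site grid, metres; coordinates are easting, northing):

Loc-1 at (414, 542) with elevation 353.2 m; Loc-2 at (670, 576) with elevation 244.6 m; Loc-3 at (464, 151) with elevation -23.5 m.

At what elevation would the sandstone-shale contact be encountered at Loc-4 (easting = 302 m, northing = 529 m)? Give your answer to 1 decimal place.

Let the plane be z = a·easting + b·northing + c.
Loc-2−Loc-1: 256a + 34b = −108.6;  Loc-3−Loc-1: 50a − 391b = −376.7.
Solving gives a = −0.54295, b = 0.89400.
Then c = 353.2 − a·414 − b·542 = 93.44.
At (302, 529): z = −164.0 + 472.9 + 93.44 = 402.4 m.

402.4 m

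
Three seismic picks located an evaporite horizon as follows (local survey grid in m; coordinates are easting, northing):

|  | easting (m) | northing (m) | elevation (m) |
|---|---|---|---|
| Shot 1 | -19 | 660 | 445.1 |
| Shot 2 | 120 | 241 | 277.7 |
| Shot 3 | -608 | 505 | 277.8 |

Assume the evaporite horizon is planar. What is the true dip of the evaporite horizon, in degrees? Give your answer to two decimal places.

Two edge vectors: Shot 1→Shot 2 = (139, -419, -167.4), Shot 1→Shot 3 = (-589, -155, -167.3).
Normal n = (Shot 1→Shot 2) × (Shot 1→Shot 3) = (44151.7, 121853.3, -268336).
So ∂z/∂easting = −n_x/n_z = 0.16454 and ∂z/∂northing = −n_y/n_z = 0.45411.
Gradient magnitude |∇z| = √(a² + b²) = √(0.02707 + 0.20621) = 0.48300.
True dip = arctan(0.48300) = 25.78°, dipping toward SSW (azimuth ≈ 200°).

25.78°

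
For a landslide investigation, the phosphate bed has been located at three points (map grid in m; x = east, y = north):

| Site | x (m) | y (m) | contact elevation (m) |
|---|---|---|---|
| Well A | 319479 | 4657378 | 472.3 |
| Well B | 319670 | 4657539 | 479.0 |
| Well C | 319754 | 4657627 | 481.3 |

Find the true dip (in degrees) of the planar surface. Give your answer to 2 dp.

Let the plane be z = a·x + b·y + c.
Well B−Well A: 191a + 161b = 6.7;  Well C−Well A: 275a + 249b = 9.
Solving gives a = 0.06678, b = −0.03761.
Gradient magnitude |∇z| = √(a² + b²) = √(0.00446 + 0.00141) = 0.07664.
True dip = arctan(0.07664) = 4.38°, dipping toward WNW (azimuth ≈ 299°).

4.38°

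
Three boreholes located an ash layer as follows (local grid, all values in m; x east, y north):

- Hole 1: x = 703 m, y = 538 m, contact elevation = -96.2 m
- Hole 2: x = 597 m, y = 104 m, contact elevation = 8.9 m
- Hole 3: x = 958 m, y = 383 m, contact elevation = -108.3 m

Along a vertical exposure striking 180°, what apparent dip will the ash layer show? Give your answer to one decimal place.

Two edge vectors: Hole 1→Hole 2 = (-106, -434, 105.1), Hole 1→Hole 3 = (255, -155, -12.1).
Normal n = (Hole 1→Hole 2) × (Hole 1→Hole 3) = (21541.9, 25517.9, 127100).
So ∂z/∂x = −n_x/n_z = −0.16949 and ∂z/∂y = −n_y/n_z = −0.20077.
Unit vector along 180° is (sin 180°, cos 180°) = (0.0000, -1.0000).
Slope in that direction = a·(0.0000) + b·(-1.0000) = 0.20077.
Apparent dip = arctan|0.20077| = 11.4° (true dip is 14.7°, so apparent ≤ true as expected).

11.4°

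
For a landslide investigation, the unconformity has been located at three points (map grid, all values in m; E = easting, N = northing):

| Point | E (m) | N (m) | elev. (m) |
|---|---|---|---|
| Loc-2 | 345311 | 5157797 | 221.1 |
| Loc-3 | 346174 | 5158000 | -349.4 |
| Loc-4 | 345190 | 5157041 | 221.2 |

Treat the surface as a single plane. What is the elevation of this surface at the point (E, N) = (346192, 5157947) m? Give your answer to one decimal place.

-367.6 m

Let the plane be z = a·E + b·N + c.
Loc-3−Loc-2: 863a + 203b = −570.5;  Loc-4−Loc-2: −121a − 756b = 0.1.
Solving gives a = −0.686895591, b = 0.109807363.
Then c = 221.1 − a·345311 − b·5157797 = −328950.38.
At (346192, 5157947): z = −237797.8 + 566380.6 − 328950.38 = -367.6 m.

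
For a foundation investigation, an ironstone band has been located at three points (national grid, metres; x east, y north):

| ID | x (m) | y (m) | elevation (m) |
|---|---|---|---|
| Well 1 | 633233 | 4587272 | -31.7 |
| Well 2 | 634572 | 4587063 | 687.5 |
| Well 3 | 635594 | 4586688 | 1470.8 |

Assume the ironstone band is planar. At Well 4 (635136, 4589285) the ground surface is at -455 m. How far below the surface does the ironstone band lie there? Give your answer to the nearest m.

1067 m

Let the plane be z = a·x + b·y + c.
Well 2−Well 1: 1339a − 209b = 719.2;  Well 3−Well 1: 2361a − 584b = 1502.5.
Solving gives a = 0.36734968, b = −1.08764968.
Then c = -31.7 − a·633233 − b·4587272 = 4756695.30.
At (635136, 4589285): z_contact = 233317.0 − 4991534.4 + 4756695.30 = -1522.1 m.
Depth below ground = -455 − (-1522.1) = 1067 m.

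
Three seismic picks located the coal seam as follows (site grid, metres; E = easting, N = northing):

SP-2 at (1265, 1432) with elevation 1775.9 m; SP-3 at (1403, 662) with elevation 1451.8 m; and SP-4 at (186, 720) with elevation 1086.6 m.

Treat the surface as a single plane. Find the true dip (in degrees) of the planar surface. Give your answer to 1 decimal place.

Let the plane be z = a·E + b·N + c.
SP-3−SP-2: 138a − 770b = −324.1;  SP-4−SP-2: −1079a − 712b = −689.3.
Solving gives a = 0.32290, b = 0.47878.
Gradient magnitude |∇z| = √(a² + b²) = √(0.10426 + 0.22923) = 0.57749.
True dip = arctan(0.57749) = 30.0°, dipping toward SW (azimuth ≈ 214°).

30.0°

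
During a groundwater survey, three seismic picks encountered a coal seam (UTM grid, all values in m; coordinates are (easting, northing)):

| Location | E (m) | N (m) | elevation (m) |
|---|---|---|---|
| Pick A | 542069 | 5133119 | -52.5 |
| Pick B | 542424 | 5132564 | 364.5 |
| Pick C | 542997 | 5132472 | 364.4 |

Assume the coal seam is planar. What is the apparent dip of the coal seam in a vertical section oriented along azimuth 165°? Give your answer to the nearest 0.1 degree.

37.7°

Two edge vectors: Pick A→Pick B = (355, -555, 417), Pick A→Pick C = (928, -647, 416.9).
Normal n = (Pick A→Pick B) × (Pick A→Pick C) = (38419.5, 238976.5, 285355).
So ∂z/∂E = −n_x/n_z = −0.13464 and ∂z/∂N = −n_y/n_z = −0.83747.
Unit vector along 165° is (sin 165°, cos 165°) = (0.2588, -0.9659).
Slope in that direction = a·(0.2588) + b·(-0.9659) = 0.77409.
Apparent dip = arctan|0.77409| = 37.7° (true dip is 40.3°, so apparent ≤ true as expected).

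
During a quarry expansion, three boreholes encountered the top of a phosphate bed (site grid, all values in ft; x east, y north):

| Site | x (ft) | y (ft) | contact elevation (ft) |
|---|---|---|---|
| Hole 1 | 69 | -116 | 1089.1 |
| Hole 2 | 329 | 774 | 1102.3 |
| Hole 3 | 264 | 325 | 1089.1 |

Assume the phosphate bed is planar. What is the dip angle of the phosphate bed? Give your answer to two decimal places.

6.17°

Let the plane be z = a·x + b·y + c.
Hole 2−Hole 1: 260a + 890b = 13.2;  Hole 3−Hole 1: 195a + 441b = 0.
Solving gives a = −0.09885, b = 0.04371.
Gradient magnitude |∇z| = √(a² + b²) = √(0.00977 + 0.00191) = 0.10808.
True dip = arctan(0.10808) = 6.17°, dipping toward ESE (azimuth ≈ 114°).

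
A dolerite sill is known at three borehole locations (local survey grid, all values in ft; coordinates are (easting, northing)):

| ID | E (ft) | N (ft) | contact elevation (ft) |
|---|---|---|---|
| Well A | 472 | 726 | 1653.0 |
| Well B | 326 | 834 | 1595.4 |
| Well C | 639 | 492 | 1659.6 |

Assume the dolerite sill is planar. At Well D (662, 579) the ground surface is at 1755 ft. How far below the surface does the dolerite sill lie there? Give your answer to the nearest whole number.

31 ft

Let the plane be z = a·E + b·N + c.
Well B−Well A: −146a + 108b = −57.6;  Well C−Well A: 167a − 234b = 6.6.
Solving gives a = 0.79152, b = 0.53668.
Then c = 1653 − a·472 − b·726 = 889.77.
At (662, 579): z_contact = 524.0 + 310.7 + 889.77 = 1724.5 ft.
Depth below ground = 1755 − 1724.5 = 31 ft.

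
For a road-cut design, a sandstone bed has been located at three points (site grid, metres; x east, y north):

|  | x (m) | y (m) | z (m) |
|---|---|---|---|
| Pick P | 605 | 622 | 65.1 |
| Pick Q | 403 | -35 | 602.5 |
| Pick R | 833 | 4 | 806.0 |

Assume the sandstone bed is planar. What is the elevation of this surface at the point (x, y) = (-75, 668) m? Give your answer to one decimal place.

Two edge vectors: Pick P→Pick Q = (-202, -657, 537.4), Pick P→Pick R = (228, -618, 740.9).
Normal n = (Pick P→Pick Q) × (Pick P→Pick R) = (-154658.1, 272189, 274632).
So ∂z/∂x = −n_x/n_z = 0.56315 and ∂z/∂y = −n_y/n_z = −0.99110.
Intercept c from Pick P: 65.1 − 340.70 + 616.47 = 340.86.
At (-75, 668): z = −42.2 − 662.1 + 340.86 = -363.4 m.

-363.4 m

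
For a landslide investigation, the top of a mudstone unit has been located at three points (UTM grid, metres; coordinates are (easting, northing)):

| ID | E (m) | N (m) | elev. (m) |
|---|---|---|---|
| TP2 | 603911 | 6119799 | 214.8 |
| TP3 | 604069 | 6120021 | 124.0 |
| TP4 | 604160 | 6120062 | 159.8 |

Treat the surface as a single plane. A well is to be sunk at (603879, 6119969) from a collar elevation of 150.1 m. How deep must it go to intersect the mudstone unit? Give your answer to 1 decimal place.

Two edge vectors: TP2→TP3 = (158, 222, -90.8), TP2→TP4 = (249, 263, -55).
Normal n = (TP2→TP3) × (TP2→TP4) = (11670.4, -13919.2, -13724).
So ∂z/∂E = −n_x/n_z = 0.850364325 and ∂z/∂N = −n_y/n_z = −1.014223259.
Intercept c from TP2: 214.8 − 513544.37 + 6206842.48 = 5693512.91.
At (603879, 6119969): z_contact = 513517.16 − 6207014.90 + 5693512.91 = 15.17 m.
Depth below ground = 150.1 − 15.17 = 134.9 m.

134.9 m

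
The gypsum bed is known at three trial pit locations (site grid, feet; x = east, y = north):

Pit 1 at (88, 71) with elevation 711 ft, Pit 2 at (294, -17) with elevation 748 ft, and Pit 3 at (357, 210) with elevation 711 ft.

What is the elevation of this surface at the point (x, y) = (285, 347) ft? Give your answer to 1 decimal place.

Let the plane be z = a·x + b·y + c.
Pit 2−Pit 1: 206a − 88b = 37;  Pit 3−Pit 1: 269a + 139b = 0.
Solving gives a = 0.09833, b = −0.19028.
Then c = 711 − a·88 − b·71 = 715.86.
At (285, 347): z = 28.0 − 66.0 + 715.86 = 677.9 ft.

677.9 ft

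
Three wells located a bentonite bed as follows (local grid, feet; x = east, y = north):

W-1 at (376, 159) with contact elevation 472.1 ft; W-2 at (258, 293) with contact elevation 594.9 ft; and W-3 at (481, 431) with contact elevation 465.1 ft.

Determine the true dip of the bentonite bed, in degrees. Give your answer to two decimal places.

38.25°

Let the plane be z = a·x + b·y + c.
W-2−W-1: −118a + 134b = 122.8;  W-3−W-1: 105a + 272b = −7.
Solving gives a = −0.74383, b = 0.26140.
Gradient magnitude |∇z| = √(a² + b²) = √(0.55328 + 0.06833) = 0.78842.
True dip = arctan(0.78842) = 38.25°, dipping toward ESE (azimuth ≈ 109°).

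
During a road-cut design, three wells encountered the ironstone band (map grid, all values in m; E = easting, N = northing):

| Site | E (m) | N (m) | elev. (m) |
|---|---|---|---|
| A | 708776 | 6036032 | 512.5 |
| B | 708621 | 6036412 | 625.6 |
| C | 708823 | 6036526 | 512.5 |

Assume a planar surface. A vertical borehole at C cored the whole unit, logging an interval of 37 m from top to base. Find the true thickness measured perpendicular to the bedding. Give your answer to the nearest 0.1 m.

Let the plane be z = a·E + b·N + c.
B−A: −155a + 380b = 113.1;  C−A: 47a + 494b = 0.
Solving gives a = −0.59167, b = 0.05629.
|∇z| = √(a²+b²) = 0.59434, so dip δ = arctan(0.59434) = 30.72°.
True thickness = vertical thickness × cos δ = 37 × cos 30.72° = 31.8 m.

31.8 m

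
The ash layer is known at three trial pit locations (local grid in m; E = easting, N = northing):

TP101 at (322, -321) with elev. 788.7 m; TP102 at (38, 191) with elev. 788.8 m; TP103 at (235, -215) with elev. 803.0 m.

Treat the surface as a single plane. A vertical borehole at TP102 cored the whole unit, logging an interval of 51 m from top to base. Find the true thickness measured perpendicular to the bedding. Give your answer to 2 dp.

Let the plane be z = a·E + b·N + c.
TP102−TP101: −284a + 512b = 0.1;  TP103−TP101: −87a + 106b = 14.3.
Solving gives a = −0.50630, b = −0.28064.
|∇z| = √(a²+b²) = 0.57888, so dip δ = arctan(0.57888) = 30.07°.
True thickness = vertical thickness × cos δ = 51 × cos 30.07° = 44.14 m.

44.14 m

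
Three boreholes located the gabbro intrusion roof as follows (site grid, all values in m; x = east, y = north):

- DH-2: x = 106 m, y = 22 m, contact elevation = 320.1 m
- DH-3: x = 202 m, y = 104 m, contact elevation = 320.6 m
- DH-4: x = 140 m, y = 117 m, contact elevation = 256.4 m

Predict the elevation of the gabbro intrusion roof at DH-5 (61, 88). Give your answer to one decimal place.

Two edge vectors: DH-2→DH-3 = (96, 82, 0.5), DH-2→DH-4 = (34, 95, -63.7).
Normal n = (DH-2→DH-3) × (DH-2→DH-4) = (-5270.9, 6132.2, 6332).
So ∂z/∂x = −n_x/n_z = 0.83242 and ∂z/∂y = −n_y/n_z = −0.96845.
Intercept c from DH-2: 320.1 − 88.24 + 21.31 = 253.17.
At (61, 88): z = 50.8 − 85.2 + 253.17 = 218.7 m.

218.7 m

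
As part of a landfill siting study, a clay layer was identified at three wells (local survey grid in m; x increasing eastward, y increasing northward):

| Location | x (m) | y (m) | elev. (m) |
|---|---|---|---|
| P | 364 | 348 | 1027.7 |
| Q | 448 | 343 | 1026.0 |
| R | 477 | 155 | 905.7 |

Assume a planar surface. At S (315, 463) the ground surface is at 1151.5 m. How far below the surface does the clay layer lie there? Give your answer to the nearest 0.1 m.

Two edge vectors: P→Q = (84, -5, -1.7), P→R = (113, -193, -122).
Normal n = (P→Q) × (P→R) = (281.9, 10055.9, -15647).
So ∂z/∂x = −n_x/n_z = 0.01802 and ∂z/∂y = −n_y/n_z = 0.64267.
Intercept c from P: 1027.7 − 6.56 − 223.65 = 797.49.
At (315, 463): z_contact = 5.68 + 297.56 + 797.49 = 1100.72 m.
Depth below ground = 1151.5 − 1100.72 = 50.8 m.

50.8 m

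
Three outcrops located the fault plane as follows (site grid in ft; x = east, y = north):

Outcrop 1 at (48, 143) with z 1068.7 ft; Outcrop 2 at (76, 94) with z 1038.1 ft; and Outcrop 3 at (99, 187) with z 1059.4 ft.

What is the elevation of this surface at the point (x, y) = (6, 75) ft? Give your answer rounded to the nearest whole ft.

Two edge vectors: Outcrop 1→Outcrop 2 = (28, -49, -30.6), Outcrop 1→Outcrop 3 = (51, 44, -9.3).
Normal n = (Outcrop 1→Outcrop 2) × (Outcrop 1→Outcrop 3) = (1802.1, -1300.2, 3731).
So ∂z/∂x = −n_x/n_z = −0.48301 and ∂z/∂y = −n_y/n_z = 0.34849.
Intercept c from Outcrop 1: 1068.7 + 23.18 − 49.83 = 1042.05.
At (6, 75): z = −2.9 + 26.1 + 1042.05 = 1065.3 ft.

1065 ft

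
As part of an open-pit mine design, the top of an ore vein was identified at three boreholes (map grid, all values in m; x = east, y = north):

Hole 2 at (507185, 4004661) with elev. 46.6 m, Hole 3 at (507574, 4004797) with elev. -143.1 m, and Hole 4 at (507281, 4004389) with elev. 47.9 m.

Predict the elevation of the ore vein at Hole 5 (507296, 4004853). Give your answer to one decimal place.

-31.7 m

Let the plane be z = a·x + b·y + c.
Hole 3−Hole 2: 389a + 136b = −189.7;  Hole 4−Hole 2: 96a − 272b = 1.3.
Solving gives a = −0.432608696, b = −0.157464834.
Then c = 46.6 − a·507185 − b·4004661 = 850052.52.
At (507296, 4004853): z = −219460.7 − 630623.5 + 850052.52 = -31.7 m.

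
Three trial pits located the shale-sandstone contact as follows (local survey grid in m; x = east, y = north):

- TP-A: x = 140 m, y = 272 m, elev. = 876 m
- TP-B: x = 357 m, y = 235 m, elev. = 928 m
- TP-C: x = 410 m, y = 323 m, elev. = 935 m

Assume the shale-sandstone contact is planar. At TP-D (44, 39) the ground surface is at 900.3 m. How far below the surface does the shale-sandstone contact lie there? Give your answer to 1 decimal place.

32.7 m

Let the plane be z = a·x + b·y + c.
TP-B−TP-A: 217a − 37b = 52;  TP-C−TP-A: 270a + 51b = 59.
Solving gives a = 0.22961, b = −0.05875.
Then c = 876 − a·140 − b·272 = 859.83.
At (44, 39): z_contact = 10.10 − 2.29 + 859.83 = 867.64 m.
Depth below ground = 900.3 − 867.64 = 32.7 m.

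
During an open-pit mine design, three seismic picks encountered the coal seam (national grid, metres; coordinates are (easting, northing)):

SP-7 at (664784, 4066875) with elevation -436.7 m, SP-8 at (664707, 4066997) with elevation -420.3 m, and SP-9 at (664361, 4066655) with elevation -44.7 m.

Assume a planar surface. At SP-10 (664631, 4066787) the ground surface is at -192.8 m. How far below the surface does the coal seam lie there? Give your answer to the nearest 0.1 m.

99.3 m

Two edge vectors: SP-7→SP-8 = (-77, 122, 16.4), SP-7→SP-9 = (-423, -220, 392).
Normal n = (SP-7→SP-8) × (SP-7→SP-9) = (51432, 23246.8, 68546).
So ∂z/∂E = −n_x/n_z = −0.750328247 and ∂z/∂N = −n_y/n_z = −0.339141598.
Intercept c from SP-7: -436.7 + 498806.21 + 1379246.49 = 1877616.00.
At (664631, 4066787): z_contact = −498691.41 − 1379216.64 + 1877616.00 = -292.06 m.
Depth below ground = -192.8 − (-292.06) = 99.3 m.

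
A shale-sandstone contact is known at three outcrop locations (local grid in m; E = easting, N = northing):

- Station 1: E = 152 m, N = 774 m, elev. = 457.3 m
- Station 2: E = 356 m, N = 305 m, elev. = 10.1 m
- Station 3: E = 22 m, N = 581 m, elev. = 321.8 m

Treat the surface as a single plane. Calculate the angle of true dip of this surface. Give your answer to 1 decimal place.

Let the plane be z = a·E + b·N + c.
Station 2−Station 1: 204a − 469b = −447.2;  Station 3−Station 1: −130a − 193b = −135.5.
Solving gives a = −0.22683, b = 0.85486.
Gradient magnitude |∇z| = √(a² + b²) = √(0.05145 + 0.73078) = 0.88444.
True dip = arctan(0.88444) = 41.5°, dipping toward SSE (azimuth ≈ 165°).

41.5°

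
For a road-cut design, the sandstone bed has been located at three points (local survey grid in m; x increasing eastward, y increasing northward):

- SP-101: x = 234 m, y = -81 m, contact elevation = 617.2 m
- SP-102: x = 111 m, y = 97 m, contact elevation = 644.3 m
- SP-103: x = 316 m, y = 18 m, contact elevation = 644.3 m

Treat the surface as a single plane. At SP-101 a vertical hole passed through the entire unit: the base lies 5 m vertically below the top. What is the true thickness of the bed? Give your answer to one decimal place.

Two edge vectors: SP-101→SP-102 = (-123, 178, 27.1), SP-101→SP-103 = (82, 99, 27.1).
Normal n = (SP-101→SP-102) × (SP-101→SP-103) = (2140.9, 5555.5, -26773).
So ∂z/∂x = −n_x/n_z = 0.07996 and ∂z/∂y = −n_y/n_z = 0.20750.
|∇z| = √(a²+b²) = 0.22238, so dip δ = arctan(0.22238) = 12.54°.
True thickness = vertical thickness × cos δ = 5 × cos 12.54° = 4.9 m.

4.9 m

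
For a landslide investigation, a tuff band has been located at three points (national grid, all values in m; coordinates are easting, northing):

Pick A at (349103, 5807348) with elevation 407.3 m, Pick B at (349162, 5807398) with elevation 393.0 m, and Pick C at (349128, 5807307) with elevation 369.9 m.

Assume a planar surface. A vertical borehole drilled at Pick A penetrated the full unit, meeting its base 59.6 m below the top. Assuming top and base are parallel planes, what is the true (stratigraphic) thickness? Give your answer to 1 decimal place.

Two edge vectors: Pick A→Pick B = (59, 50, -14.3), Pick A→Pick C = (25, -41, -37.4).
Normal n = (Pick A→Pick B) × (Pick A→Pick C) = (-2456.3, 1849.1, -3669).
So ∂z/∂easting = −n_x/n_z = −0.66947 and ∂z/∂northing = −n_y/n_z = 0.50398.
|∇z| = √(a²+b²) = 0.83797, so dip δ = arctan(0.83797) = 39.96°.
True thickness = vertical thickness × cos δ = 59.6 × cos 39.96° = 45.7 m.

45.7 m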